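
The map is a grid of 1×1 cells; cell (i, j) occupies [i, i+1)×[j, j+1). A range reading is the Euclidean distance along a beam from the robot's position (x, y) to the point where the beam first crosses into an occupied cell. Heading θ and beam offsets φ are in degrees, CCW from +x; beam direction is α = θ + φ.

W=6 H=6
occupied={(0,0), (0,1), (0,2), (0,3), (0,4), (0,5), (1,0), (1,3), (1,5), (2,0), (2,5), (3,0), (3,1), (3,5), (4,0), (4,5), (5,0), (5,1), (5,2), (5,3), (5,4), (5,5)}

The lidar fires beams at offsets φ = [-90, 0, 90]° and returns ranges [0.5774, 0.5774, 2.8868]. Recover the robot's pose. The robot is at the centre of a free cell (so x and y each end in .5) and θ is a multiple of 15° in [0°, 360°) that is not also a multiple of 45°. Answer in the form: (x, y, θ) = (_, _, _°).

(x, y, θ) = (4.5, 4.5, 120°)

Candidates: 14 free-cell centres × 16 headings = 224 poses. Raycast each; keep the one whose scan matches to 4 dp.
  (4.5, 1.5, 195°): beam 1 = 3.6235 ≠ 0.5774 ✗
  (3.5, 3.5, 165°): beam 1 = 1.5529 ≠ 0.5774 ✗
  (1.5, 4.5, 120°): beam 1 = 1.0000 ≠ 0.5774 ✗
  (2.5, 1.5, 120°): beam 2 = 1.7321 ≠ 0.5774 ✗
  (4.5, 2.5, 75°): beam 1 = 0.5176 ≠ 0.5774 ✗
  …
  (4.5, 4.5, 120°): r_1=0.5774, r_2=0.5774, r_3=2.8868 — all match ✓
Unique over the lattice → pose = (4.5, 4.5, 120°).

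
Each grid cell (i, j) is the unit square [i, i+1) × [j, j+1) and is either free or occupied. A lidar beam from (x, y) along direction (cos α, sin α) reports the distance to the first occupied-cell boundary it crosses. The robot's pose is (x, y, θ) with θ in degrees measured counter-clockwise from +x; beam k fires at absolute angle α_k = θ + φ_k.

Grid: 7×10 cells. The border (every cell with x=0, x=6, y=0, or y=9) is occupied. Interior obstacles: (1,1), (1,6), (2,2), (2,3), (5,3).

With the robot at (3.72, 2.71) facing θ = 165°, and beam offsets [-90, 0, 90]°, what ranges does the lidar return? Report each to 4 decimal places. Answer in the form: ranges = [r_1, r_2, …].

ranges = [6.5119, 0.7454, 1.7703]

beam 1: φ=-90°, α=75°
  direction (0.2588, 0.9659); cell (3,2); t to first gridline: x 1.0818, y 0.3002 (then +3.8637 / +1.0353)
    (3,3) via y @ 0.3002
    (4,3) via x @ 1.0818
    (4,4) via y @ 1.3355
    (4,5) via y @ 2.3708
    (4,6) via y @ 3.4061
    (4,7) via y @ 4.4413
    (5,7) via x @ 4.9455
    (5,8) via y @ 5.4766
    (5,9) via y @ 6.5119  # hit
  → r_1 = 6.5119
beam 2: φ=0°, α=165°
  direction (-0.9659, 0.2588); cell (3,2); t to first gridline: x 0.7454, y 1.1205 (then +1.0353 / +3.8637)
    (2,2) via x @ 0.7454  # hit
  → r_2 = 0.7454
beam 3: φ=90°, α=255°
  direction (-0.2588, -0.9659); cell (3,2); t to first gridline: x 2.7819, y 0.7350 (then +3.8637 / +1.0353)
    (3,1) via y @ 0.7350
    (3,0) via y @ 1.7703  # hit
  → r_3 = 1.7703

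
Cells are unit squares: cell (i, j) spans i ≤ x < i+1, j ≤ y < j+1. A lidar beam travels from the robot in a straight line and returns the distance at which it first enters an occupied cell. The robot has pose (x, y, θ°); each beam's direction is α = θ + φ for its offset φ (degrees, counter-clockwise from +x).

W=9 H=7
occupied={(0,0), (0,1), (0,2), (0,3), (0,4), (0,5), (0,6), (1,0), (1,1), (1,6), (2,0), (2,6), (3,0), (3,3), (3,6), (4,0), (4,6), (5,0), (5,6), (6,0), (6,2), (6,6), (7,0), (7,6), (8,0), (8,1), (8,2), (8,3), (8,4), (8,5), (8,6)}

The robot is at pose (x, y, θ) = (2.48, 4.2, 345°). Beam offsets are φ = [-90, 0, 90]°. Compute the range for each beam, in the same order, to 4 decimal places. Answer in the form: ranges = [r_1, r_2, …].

ranges = [2.2776, 0.7727, 1.8635]

beam 1: φ=-90°, α=255°
  direction (-0.2588, -0.9659); cell (2,4); t to first gridline: x 1.8546, y 0.2071 (then +3.8637 / +1.0353)
    (2,3) via y @ 0.2071
    (2,2) via y @ 1.2423
    (1,2) via x @ 1.8546
    (1,1) via y @ 2.2776  # hit
  → r_1 = 2.2776
beam 2: φ=0°, α=345°
  direction (0.9659, -0.2588); cell (2,4); t to first gridline: x 0.5383, y 0.7727 (then +1.0353 / +3.8637)
    (3,4) via x @ 0.5383
    (3,3) via y @ 0.7727  # hit
  → r_2 = 0.7727
beam 3: φ=90°, α=75°
  direction (0.2588, 0.9659); cell (2,4); t to first gridline: x 2.0091, y 0.8282 (then +3.8637 / +1.0353)
    (2,5) via y @ 0.8282
    (2,6) via y @ 1.8635  # hit
  → r_3 = 1.8635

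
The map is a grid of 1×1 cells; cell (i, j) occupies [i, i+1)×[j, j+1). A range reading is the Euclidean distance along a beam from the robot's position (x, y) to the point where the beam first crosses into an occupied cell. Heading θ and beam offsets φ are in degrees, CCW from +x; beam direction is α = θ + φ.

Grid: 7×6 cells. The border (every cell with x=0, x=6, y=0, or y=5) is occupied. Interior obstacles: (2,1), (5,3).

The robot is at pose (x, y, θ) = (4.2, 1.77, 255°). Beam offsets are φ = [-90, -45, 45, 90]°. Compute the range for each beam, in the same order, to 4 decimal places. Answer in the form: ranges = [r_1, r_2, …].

beam 1: φ=-90°, α=165°
  cosα=-0.9659 sinα=0.2588 | (4,1) | tMaxX 0.2071 tMaxY 0.8887 | tΔX 1.0353 tΔY 3.8637
    t=0.2071 [x] (3,1)
    t=0.8887 [y] (3,2)
    t=1.2423 [x] (2,2)
    t=2.2776 [x] (1,2)
    t=3.3129 [x] (0,2) — stop
  → r_1 = 3.3129
beam 2: φ=-45°, α=210°
  cosα=-0.8660 sinα=-0.5000 | (4,1) | tMaxX 0.2309 tMaxY 1.5400 | tΔX 1.1547 tΔY 2.0000
    t=0.2309 [x] (3,1)
    t=1.3856 [x] (2,1) — stop
  → r_2 = 1.3856
beam 3: φ=45°, α=300°
  cosα=0.5000 sinα=-0.8660 | (4,1) | tMaxX 1.6000 tMaxY 0.8891 | tΔX 2.0000 tΔY 1.1547
    t=0.8891 [y] (4,0) — stop
  → r_3 = 0.8891
beam 4: φ=90°, α=345°
  cosα=0.9659 sinα=-0.2588 | (4,1) | tMaxX 0.8282 tMaxY 2.9751 | tΔX 1.0353 tΔY 3.8637
    t=0.8282 [x] (5,1)
    t=1.8635 [x] (6,1) — stop
  → r_4 = 1.8635

ranges = [3.3129, 1.3856, 0.8891, 1.8635]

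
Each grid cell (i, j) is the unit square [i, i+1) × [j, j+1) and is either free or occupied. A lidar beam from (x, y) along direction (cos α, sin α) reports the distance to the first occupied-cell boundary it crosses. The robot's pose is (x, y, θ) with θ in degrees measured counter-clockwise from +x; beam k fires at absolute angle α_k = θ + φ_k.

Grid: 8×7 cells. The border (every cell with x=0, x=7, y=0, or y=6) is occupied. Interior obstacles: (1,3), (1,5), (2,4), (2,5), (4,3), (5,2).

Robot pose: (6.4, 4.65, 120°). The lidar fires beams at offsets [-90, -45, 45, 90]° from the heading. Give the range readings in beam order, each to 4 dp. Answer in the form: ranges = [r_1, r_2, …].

ranges = [0.6928, 1.3976, 3.5199, 1.6166]

beam 1: φ=-90°, α=30°
  direction (0.8660, 0.5000); cell (6,4); t to first gridline: x 0.6928, y 0.7000 (then +1.1547 / +2.0000)
    (7,4) via x @ 0.6928  # hit
  → r_1 = 0.6928
beam 2: φ=-45°, α=75°
  direction (0.2588, 0.9659); cell (6,4); t to first gridline: x 2.3182, y 0.3623 (then +3.8637 / +1.0353)
    (6,5) via y @ 0.3623
    (6,6) via y @ 1.3976  # hit
  → r_2 = 1.3976
beam 3: φ=45°, α=165°
  direction (-0.9659, 0.2588); cell (6,4); t to first gridline: x 0.4141, y 1.3523 (then +1.0353 / +3.8637)
    (5,4) via x @ 0.4141
    (5,5) via y @ 1.3523
    (4,5) via x @ 1.4494
    (3,5) via x @ 2.4847
    (2,5) via x @ 3.5199  # hit
  → r_3 = 3.5199
beam 4: φ=90°, α=210°
  direction (-0.8660, -0.5000); cell (6,4); t to first gridline: x 0.4619, y 1.3000 (then +1.1547 / +2.0000)
    (5,4) via x @ 0.4619
    (5,3) via y @ 1.3000
    (4,3) via x @ 1.6166  # hit
  → r_4 = 1.6166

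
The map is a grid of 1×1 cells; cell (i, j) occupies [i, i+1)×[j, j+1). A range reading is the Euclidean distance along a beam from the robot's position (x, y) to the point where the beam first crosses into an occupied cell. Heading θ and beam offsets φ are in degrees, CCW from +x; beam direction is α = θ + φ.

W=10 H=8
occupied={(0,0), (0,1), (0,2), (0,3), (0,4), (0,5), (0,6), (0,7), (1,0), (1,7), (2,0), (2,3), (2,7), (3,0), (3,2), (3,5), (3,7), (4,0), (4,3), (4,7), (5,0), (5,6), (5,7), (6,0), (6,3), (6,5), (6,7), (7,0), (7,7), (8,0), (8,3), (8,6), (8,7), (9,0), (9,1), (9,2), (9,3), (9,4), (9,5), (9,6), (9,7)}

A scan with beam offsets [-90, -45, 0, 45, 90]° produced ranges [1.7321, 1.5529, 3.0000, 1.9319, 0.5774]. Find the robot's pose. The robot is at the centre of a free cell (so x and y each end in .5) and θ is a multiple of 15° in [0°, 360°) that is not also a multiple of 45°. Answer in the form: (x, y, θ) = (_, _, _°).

Candidates: 39 free-cell centres × 16 headings = 624 poses. Raycast each; keep the one whose scan matches to 4 dp.
  (7.5, 3.5, 240°): beam 1 = 0.5774 ≠ 1.7321 ✗
  (4.5, 1.5, 120°): beam 1 = 4.0415 ≠ 1.7321 ✗
  (3.5, 4.5, 195°): beam 1 = 0.5176 ≠ 1.7321 ✗
  (2.5, 4.5, 300°): beam 2 = 0.5176 ≠ 1.5529 ✗
  (6.5, 4.5, 240°): beam 1 = 2.8868 ≠ 1.7321 ✗
  …
  (4.5, 2.5, 330°): r_1=1.7321, r_2=1.5529, r_3=3.0000, r_4=1.9319, r_5=0.5774 — all match ✓
Only this pose fits every beam.

(x, y, θ) = (4.5, 2.5, 330°)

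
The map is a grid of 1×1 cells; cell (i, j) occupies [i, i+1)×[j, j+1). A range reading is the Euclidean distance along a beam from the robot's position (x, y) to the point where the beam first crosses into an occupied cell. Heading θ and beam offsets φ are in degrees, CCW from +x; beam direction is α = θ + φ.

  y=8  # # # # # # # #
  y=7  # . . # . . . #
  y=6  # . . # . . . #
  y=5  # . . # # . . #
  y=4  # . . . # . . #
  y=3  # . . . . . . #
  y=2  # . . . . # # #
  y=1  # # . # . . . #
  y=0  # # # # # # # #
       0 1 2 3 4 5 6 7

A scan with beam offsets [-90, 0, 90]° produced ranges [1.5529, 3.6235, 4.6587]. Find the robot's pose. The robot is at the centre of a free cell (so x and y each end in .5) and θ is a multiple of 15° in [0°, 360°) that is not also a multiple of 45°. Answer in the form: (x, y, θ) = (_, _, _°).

(x, y, θ) = (1.5, 3.5, 345°)

Enumerate (i+0.5, j+0.5, θ) over the 33 free cells and 16 admissible headings. For each, cast all 3 beams and compare to the given ranges.
  (1.5, 5.5, 105°): beam 2 = 1.9319 ≠ 3.6235 ✗
  (1.5, 4.5, 240°): beam 1 = 0.5774 ≠ 1.5529 ✗
  (4.5, 7.5, 75°): beam 1 = 2.5882 ≠ 1.5529 ✗
  (6.5, 4.5, 285°): beam 2 = 1.5529 ≠ 3.6235 ✗
  (3.5, 3.5, 330°): beam 1 = 2.8868 ≠ 1.5529 ✗
  …
  (1.5, 3.5, 345°): r_1=1.5529, r_2=3.6235, r_3=4.6587 — all match ✓
Unique over the lattice → pose = (1.5, 3.5, 345°).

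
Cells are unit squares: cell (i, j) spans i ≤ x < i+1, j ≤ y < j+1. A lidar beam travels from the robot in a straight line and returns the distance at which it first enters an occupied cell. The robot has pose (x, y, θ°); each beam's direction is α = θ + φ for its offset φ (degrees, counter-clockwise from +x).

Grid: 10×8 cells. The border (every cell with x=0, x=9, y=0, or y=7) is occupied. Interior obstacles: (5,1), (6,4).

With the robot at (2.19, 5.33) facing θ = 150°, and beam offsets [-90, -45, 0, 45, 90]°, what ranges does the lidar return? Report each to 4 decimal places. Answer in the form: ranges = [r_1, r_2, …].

beam 1: φ=-90°, α=60°
  cosα=0.5000 sinα=0.8660 | (2,5) | tMaxX 1.6200 tMaxY 0.7736 | tΔX 2.0000 tΔY 1.1547
    t=0.7736 [y] (2,6)
    t=1.6200 [x] (3,6)
    t=1.9283 [y] (3,7) — stop
  → r_1 = 1.9283
beam 2: φ=-45°, α=105°
  cosα=-0.2588 sinα=0.9659 | (2,5) | tMaxX 0.7341 tMaxY 0.6936 | tΔX 3.8637 tΔY 1.0353
    t=0.6936 [y] (2,6)
    t=0.7341 [x] (1,6)
    t=1.7289 [y] (1,7) — stop
  → r_2 = 1.7289
beam 3: φ=0°, α=150°
  cosα=-0.8660 sinα=0.5000 | (2,5) | tMaxX 0.2194 tMaxY 1.3400 | tΔX 1.1547 tΔY 2.0000
    t=0.2194 [x] (1,5)
    t=1.3400 [y] (1,6)
    t=1.3741 [x] (0,6) — stop
  → r_3 = 1.3741
beam 4: φ=45°, α=195°
  cosα=-0.9659 sinα=-0.2588 | (2,5) | tMaxX 0.1967 tMaxY 1.2750 | tΔX 1.0353 tΔY 3.8637
    t=0.1967 [x] (1,5)
    t=1.2320 [x] (0,5) — stop
  → r_4 = 1.2320
beam 5: φ=90°, α=240°
  cosα=-0.5000 sinα=-0.8660 | (2,5) | tMaxX 0.3800 tMaxY 0.3811 | tΔX 2.0000 tΔY 1.1547
    t=0.3800 [x] (1,5)
    t=0.3811 [y] (1,4)
    t=1.5358 [y] (1,3)
    t=2.3800 [x] (0,3) — stop
  → r_5 = 2.3800

ranges = [1.9283, 1.7289, 1.3741, 1.2320, 2.3800]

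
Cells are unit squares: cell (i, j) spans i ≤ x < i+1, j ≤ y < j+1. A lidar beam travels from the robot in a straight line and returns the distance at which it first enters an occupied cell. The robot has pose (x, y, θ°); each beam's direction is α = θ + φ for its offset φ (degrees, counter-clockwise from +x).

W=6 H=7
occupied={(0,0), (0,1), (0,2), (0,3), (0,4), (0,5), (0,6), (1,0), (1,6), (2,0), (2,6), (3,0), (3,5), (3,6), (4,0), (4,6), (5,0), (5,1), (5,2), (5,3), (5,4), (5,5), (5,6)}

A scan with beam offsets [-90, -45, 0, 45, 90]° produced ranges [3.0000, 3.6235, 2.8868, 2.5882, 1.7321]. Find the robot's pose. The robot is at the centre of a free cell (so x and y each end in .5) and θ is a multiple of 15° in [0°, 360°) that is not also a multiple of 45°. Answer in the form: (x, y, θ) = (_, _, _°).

(x, y, θ) = (3.5, 2.5, 150°)

Enumerate (i+0.5, j+0.5, θ) over the 19 free cells and 16 admissible headings. For each, cast all 5 beams and compare to the given ranges.
  (1.5, 3.5, 120°): beam 1 = 4.0415 ≠ 3.0000 ✗
  (1.5, 5.5, 15°): beam 1 = 4.6587 ≠ 3.0000 ✗
  (4.5, 1.5, 75°): beam 1 = 0.5176 ≠ 3.0000 ✗
  (1.5, 2.5, 165°): beam 1 = 3.6235 ≠ 3.0000 ✗
  …
  (3.5, 2.5, 150°): r_1=3.0000, r_2=3.6235, r_3=2.8868, r_4=2.5882, r_5=1.7321 — all match ✓
No second candidate reproduces the full scan.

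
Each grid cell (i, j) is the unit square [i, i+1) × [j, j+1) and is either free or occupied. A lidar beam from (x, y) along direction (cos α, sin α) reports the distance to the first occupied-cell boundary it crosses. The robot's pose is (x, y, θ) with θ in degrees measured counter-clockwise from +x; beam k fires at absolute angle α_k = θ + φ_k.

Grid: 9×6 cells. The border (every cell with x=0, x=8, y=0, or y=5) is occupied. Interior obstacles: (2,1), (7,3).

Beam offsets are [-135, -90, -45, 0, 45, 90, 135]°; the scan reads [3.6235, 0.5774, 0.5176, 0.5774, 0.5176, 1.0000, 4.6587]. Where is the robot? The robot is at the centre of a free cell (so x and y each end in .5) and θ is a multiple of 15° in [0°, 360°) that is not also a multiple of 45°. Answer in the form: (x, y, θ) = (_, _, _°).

(x, y, θ) = (3.5, 1.5, 240°)

Candidates: 26 free-cell centres × 16 headings = 416 poses. Raycast each; keep the one whose scan matches to 4 dp.
  (7.5, 2.5, 165°): beam 1 = 0.5774 ≠ 3.6235 ✗
  (3.5, 2.5, 60°): beam 1 = 1.5529 ≠ 3.6235 ✗
  (1.5, 3.5, 330°): beam 1 = 0.5176 ≠ 3.6235 ✗
  …
  (3.5, 1.5, 240°): r_1=3.6235, r_2=0.5774, r_3=0.5176, r_4=0.5774, r_5=0.5176, r_6=1.0000, r_7=4.6587 — all match ✓
Only this pose fits every beam.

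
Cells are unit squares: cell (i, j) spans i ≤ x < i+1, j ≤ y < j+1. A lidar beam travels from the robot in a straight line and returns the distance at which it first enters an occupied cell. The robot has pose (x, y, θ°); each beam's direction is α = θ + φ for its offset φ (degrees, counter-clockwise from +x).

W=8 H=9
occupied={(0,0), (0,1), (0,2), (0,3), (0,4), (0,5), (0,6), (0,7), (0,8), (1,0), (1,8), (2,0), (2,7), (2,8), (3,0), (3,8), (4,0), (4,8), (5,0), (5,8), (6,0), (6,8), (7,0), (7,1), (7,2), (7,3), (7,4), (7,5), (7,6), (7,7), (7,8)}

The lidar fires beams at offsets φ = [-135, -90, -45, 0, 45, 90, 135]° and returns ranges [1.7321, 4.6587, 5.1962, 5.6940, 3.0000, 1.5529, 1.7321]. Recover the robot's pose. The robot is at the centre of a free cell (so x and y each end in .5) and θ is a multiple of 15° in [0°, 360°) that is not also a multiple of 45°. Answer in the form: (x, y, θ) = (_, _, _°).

(x, y, θ) = (2.5, 2.5, 75°)

The pose lattice has 41·16 = 656 candidates. Test each by forward raycasting.
  (6.5, 5.5, 105°): beam 1 = 0.5774 ≠ 1.7321 ✗
  (5.5, 6.5, 15°): beam 1 = 6.3509 ≠ 1.7321 ✗
  (4.5, 5.5, 30°): beam 1 = 4.6587 ≠ 1.7321 ✗
  (5.5, 6.5, 210°): beam 1 = 1.5529 ≠ 1.7321 ✗
  …
  (2.5, 2.5, 75°): r_1=1.7321, r_2=4.6587, r_3=5.1962, r_4=5.6940, r_5=3.0000, r_6=1.5529, r_7=1.7321 — all match ✓
Unique over the lattice → pose = (2.5, 2.5, 75°).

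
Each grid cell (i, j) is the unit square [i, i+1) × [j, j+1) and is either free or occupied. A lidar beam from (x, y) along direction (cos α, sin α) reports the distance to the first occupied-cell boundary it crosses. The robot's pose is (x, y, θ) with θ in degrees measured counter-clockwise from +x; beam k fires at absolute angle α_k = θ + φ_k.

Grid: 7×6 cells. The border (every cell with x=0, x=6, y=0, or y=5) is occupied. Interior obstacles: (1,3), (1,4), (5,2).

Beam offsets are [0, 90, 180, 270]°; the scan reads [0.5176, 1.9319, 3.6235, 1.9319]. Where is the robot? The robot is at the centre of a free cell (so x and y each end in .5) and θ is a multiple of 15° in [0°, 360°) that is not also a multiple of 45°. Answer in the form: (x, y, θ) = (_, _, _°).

Enumerate (i+0.5, j+0.5, θ) over the 17 free cells and 16 admissible headings. For each, cast all 4 beams and compare to the given ranges.
  (1.5, 2.5, 210°): beam 1 = 0.5774 ≠ 0.5176 ✗
  (3.5, 4.5, 285°): beam 1 = 3.6235 ≠ 0.5176 ✗
  (3.5, 2.5, 345°): beam 1 = 1.5529 ≠ 0.5176 ✗
  (2.5, 1.5, 120°): beam 1 = 1.7321 ≠ 0.5176 ✗
  …
  (3.5, 1.5, 285°): r_1=0.5176, r_2=1.9319, r_3=3.6235, r_4=1.9319 — all match ✓
No second candidate reproduces the full scan.

(x, y, θ) = (3.5, 1.5, 285°)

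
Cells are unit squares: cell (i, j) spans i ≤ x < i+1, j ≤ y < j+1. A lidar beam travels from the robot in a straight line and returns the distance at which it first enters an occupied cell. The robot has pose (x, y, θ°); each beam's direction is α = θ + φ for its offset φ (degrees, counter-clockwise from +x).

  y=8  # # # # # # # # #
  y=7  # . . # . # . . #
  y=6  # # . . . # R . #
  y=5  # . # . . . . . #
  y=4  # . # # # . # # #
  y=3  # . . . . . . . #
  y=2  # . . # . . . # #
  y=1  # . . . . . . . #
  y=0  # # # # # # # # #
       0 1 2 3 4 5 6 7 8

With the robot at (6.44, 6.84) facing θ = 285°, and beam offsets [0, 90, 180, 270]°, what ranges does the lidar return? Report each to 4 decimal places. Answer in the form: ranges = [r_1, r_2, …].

ranges = [1.9049, 1.6150, 1.2009, 0.4555]

beam 1: φ=0°, α=285°
  dir = (cos 285°, sin 285°) = (0.2588, -0.9659); from cell (6,6)
  next x-line at t=2.1637, next y-line at t=0.8696; Δt_x=3.8637, Δt_y=1.0353
    y: enter (6,5) at t=0.8696
    y: enter (6,4) at t=1.9049 ← occupied
  → r_1 = 1.9049
beam 2: φ=90°, α=15°
  dir = (cos 15°, sin 15°) = (0.9659, 0.2588); from cell (6,6)
  next x-line at t=0.5798, next y-line at t=0.6182; Δt_x=1.0353, Δt_y=3.8637
    x: enter (7,6) at t=0.5798
    y: enter (7,7) at t=0.6182
    x: enter (8,7) at t=1.6150 ← occupied
  → r_2 = 1.6150
beam 3: φ=180°, α=105°
  dir = (cos 105°, sin 105°) = (-0.2588, 0.9659); from cell (6,6)
  next x-line at t=1.7000, next y-line at t=0.1656; Δt_x=3.8637, Δt_y=1.0353
    y: enter (6,7) at t=0.1656
    y: enter (6,8) at t=1.2009 ← occupied
  → r_3 = 1.2009
beam 4: φ=270°, α=195°
  dir = (cos 195°, sin 195°) = (-0.9659, -0.2588); from cell (6,6)
  next x-line at t=0.4555, next y-line at t=3.2455; Δt_x=1.0353, Δt_y=3.8637
    x: enter (5,6) at t=0.4555 ← occupied
  → r_4 = 0.4555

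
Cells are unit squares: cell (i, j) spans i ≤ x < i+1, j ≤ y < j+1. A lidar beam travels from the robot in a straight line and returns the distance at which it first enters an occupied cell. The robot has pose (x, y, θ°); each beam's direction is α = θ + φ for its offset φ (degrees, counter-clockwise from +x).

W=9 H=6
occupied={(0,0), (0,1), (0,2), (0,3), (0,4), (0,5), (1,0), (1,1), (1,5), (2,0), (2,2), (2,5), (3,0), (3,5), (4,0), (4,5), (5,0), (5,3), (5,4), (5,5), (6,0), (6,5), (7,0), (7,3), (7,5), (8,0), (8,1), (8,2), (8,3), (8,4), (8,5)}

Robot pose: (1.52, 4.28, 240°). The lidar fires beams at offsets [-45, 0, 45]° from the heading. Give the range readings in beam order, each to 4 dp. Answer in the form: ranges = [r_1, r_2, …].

beam 1: φ=-45°, α=195°
  cosα=-0.9659 sinα=-0.2588 | (1,4) | tMaxX 0.5383 tMaxY 1.0818 | tΔX 1.0353 tΔY 3.8637
    t=0.5383 [x] (0,4) — stop
  → r_1 = 0.5383
beam 2: φ=0°, α=240°
  cosα=-0.5000 sinα=-0.8660 | (1,4) | tMaxX 1.0400 tMaxY 0.3233 | tΔX 2.0000 tΔY 1.1547
    t=0.3233 [y] (1,3)
    t=1.0400 [x] (0,3) — stop
  → r_2 = 1.0400
beam 3: φ=45°, α=285°
  cosα=0.2588 sinα=-0.9659 | (1,4) | tMaxX 1.8546 tMaxY 0.2899 | tΔX 3.8637 tΔY 1.0353
    t=0.2899 [y] (1,3)
    t=1.3252 [y] (1,2)
    t=1.8546 [x] (2,2) — stop
  → r_3 = 1.8546

ranges = [0.5383, 1.0400, 1.8546]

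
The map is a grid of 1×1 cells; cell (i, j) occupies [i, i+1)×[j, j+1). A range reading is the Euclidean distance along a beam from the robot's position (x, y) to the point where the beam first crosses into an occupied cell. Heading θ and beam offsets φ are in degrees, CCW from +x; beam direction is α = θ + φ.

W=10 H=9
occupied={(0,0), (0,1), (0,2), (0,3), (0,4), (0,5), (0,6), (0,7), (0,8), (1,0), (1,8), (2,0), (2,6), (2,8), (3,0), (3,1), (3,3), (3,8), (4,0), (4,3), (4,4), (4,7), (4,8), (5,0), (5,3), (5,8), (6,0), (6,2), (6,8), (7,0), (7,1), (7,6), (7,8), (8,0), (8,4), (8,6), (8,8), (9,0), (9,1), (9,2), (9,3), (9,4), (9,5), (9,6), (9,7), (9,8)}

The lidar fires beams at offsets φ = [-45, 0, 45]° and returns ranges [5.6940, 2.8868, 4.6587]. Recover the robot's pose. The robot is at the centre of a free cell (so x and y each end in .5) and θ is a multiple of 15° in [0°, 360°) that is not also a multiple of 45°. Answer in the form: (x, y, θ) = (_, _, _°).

(x, y, θ) = (6.5, 6.5, 240°)

Candidates: 44 free-cell centres × 16 headings = 704 poses. Raycast each; keep the one whose scan matches to 4 dp.
  (1.5, 5.5, 60°): beam 2 = 1.0000 ≠ 2.8868 ✗
  (1.5, 6.5, 300°): beam 1 = 1.9319 ≠ 5.6940 ✗
  (8.5, 5.5, 75°): beam 1 = 0.5774 ≠ 5.6940 ✗
  (1.5, 6.5, 30°): beam 1 = 0.5176 ≠ 5.6940 ✗
  …
  (6.5, 6.5, 240°): r_1=5.6940, r_2=2.8868, r_3=4.6587 — all match ✓
Only this pose fits every beam.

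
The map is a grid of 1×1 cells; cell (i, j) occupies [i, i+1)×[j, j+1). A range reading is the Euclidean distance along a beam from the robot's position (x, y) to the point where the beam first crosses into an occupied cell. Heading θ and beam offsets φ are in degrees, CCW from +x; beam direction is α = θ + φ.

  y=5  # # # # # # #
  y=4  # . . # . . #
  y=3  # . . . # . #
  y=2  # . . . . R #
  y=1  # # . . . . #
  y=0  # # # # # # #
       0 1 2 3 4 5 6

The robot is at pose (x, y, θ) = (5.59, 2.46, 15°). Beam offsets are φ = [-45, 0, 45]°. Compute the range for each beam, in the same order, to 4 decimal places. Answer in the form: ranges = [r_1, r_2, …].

beam 1: φ=-45°, α=330°
  d=(0.8660,-0.5000)  start (5,2)  tX=0.4734 tY=0.9200  stride 1/|dx|=1.1547 1/|dy|=2.0000
    cross x-line → (6,2), t=0.4734 (wall)
  → r_1 = 0.4734
beam 2: φ=0°, α=15°
  d=(0.9659,0.2588)  start (5,2)  tX=0.4245 tY=2.0864  stride 1/|dx|=1.0353 1/|dy|=3.8637
    cross x-line → (6,2), t=0.4245 (wall)
  → r_2 = 0.4245
beam 3: φ=45°, α=60°
  d=(0.5000,0.8660)  start (5,2)  tX=0.8200 tY=0.6235  stride 1/|dx|=2.0000 1/|dy|=1.1547
    cross y-line → (5,3), t=0.6235
    cross x-line → (6,3), t=0.8200 (wall)
  → r_3 = 0.8200

ranges = [0.4734, 0.4245, 0.8200]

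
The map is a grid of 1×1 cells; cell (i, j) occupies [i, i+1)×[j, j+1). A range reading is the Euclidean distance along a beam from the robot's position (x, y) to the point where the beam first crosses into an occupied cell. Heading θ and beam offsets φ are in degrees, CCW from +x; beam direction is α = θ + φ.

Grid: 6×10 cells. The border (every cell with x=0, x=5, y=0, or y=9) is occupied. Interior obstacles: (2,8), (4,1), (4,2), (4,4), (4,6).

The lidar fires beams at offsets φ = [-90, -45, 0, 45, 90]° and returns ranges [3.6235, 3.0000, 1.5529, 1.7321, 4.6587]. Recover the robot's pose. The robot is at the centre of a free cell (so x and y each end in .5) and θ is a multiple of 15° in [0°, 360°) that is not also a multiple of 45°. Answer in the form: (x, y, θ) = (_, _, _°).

Enumerate (i+0.5, j+0.5, θ) over the 27 free cells and 16 admissible headings. For each, cast all 5 beams and compare to the given ranges.
  (2.5, 7.5, 240°): beam 1 = 1.7321 ≠ 3.6235 ✗
  (3.5, 8.5, 120°): beam 1 = 1.0000 ≠ 3.6235 ✗
  (1.5, 2.5, 240°): beam 1 = 0.5774 ≠ 3.6235 ✗
  …
  (2.5, 5.5, 165°): r_1=3.6235, r_2=3.0000, r_3=1.5529, r_4=1.7321, r_5=4.6587 — all match ✓
Only this pose fits every beam.

(x, y, θ) = (2.5, 5.5, 165°)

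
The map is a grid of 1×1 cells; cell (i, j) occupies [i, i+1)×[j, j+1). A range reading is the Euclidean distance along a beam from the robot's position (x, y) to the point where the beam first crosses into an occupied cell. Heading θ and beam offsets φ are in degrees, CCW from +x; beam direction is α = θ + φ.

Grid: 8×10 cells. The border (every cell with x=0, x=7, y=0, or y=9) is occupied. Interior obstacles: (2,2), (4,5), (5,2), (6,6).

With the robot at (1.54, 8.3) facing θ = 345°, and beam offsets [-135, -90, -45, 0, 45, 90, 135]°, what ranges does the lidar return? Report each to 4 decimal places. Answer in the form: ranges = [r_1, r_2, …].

beam 1: φ=-135°, α=210°
  cosα=-0.8660 sinα=-0.5000 | (1,8) | tMaxX 0.6235 tMaxY 0.6000 | tΔX 1.1547 tΔY 2.0000
    t=0.6000 [y] (1,7)
    t=0.6235 [x] (0,7) — stop
  → r_1 = 0.6235
beam 2: φ=-90°, α=255°
  cosα=-0.2588 sinα=-0.9659 | (1,8) | tMaxX 2.0864 tMaxY 0.3106 | tΔX 3.8637 tΔY 1.0353
    t=0.3106 [y] (1,7)
    t=1.3459 [y] (1,6)
    t=2.0864 [x] (0,6) — stop
  → r_2 = 2.0864
beam 3: φ=-45°, α=300°
  cosα=0.5000 sinα=-0.8660 | (1,8) | tMaxX 0.9200 tMaxY 0.3464 | tΔX 2.0000 tΔY 1.1547
    t=0.3464 [y] (1,7)
    t=0.9200 [x] (2,7)
    t=1.5011 [y] (2,6)
    t=2.6558 [y] (2,5)
    t=2.9200 [x] (3,5)
    t=3.8105 [y] (3,4)
    t=4.9200 [x] (4,4)
    t=4.9652 [y] (4,3)
    t=6.1199 [y] (4,2)
    t=6.9200 [x] (5,2) — stop
  → r_3 = 6.9200
beam 4: φ=0°, α=345°
  cosα=0.9659 sinα=-0.2588 | (1,8) | tMaxX 0.4762 tMaxY 1.1591 | tΔX 1.0353 tΔY 3.8637
    t=0.4762 [x] (2,8)
    t=1.1591 [y] (2,7)
    t=1.5115 [x] (3,7)
    t=2.5468 [x] (4,7)
    t=3.5821 [x] (5,7)
    t=4.6173 [x] (6,7)
    t=5.0228 [y] (6,6) — stop
  → r_4 = 5.0228
beam 5: φ=45°, α=30°
  cosα=0.8660 sinα=0.5000 | (1,8) | tMaxX 0.5312 tMaxY 1.4000 | tΔX 1.1547 tΔY 2.0000
    t=0.5312 [x] (2,8)
    t=1.4000 [y] (2,9) — stop
  → r_5 = 1.4000
beam 6: φ=90°, α=75°
  cosα=0.2588 sinα=0.9659 | (1,8) | tMaxX 1.7773 tMaxY 0.7247 | tΔX 3.8637 tΔY 1.0353
    t=0.7247 [y] (1,9) — stop
  → r_6 = 0.7247
beam 7: φ=135°, α=120°
  cosα=-0.5000 sinα=0.8660 | (1,8) | tMaxX 1.0800 tMaxY 0.8083 | tΔX 2.0000 tΔY 1.1547
    t=0.8083 [y] (1,9) — stop
  → r_7 = 0.8083

ranges = [0.6235, 2.0864, 6.9200, 5.0228, 1.4000, 0.7247, 0.8083]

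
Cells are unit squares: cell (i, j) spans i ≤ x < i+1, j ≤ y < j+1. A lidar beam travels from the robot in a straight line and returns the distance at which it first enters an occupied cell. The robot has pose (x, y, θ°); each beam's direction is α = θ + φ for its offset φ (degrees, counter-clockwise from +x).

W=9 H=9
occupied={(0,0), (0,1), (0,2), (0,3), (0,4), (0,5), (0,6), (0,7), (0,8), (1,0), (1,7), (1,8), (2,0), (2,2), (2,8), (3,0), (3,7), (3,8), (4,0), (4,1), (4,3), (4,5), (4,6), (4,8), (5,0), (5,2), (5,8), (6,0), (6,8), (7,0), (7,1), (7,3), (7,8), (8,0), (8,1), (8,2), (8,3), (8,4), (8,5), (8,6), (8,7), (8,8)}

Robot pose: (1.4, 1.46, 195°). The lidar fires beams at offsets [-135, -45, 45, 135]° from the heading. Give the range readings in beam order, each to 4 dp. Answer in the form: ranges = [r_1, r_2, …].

ranges = [1.2000, 0.4619, 0.5312, 0.9200]

beam 1: φ=-135°, α=60°
  d=(0.5000,0.8660)  start (1,1)  tX=1.2000 tY=0.6235  stride 1/|dx|=2.0000 1/|dy|=1.1547
    cross y-line → (1,2), t=0.6235
    cross x-line → (2,2), t=1.2000 (wall)
  → r_1 = 1.2000
beam 2: φ=-45°, α=150°
  d=(-0.8660,0.5000)  start (1,1)  tX=0.4619 tY=1.0800  stride 1/|dx|=1.1547 1/|dy|=2.0000
    cross x-line → (0,1), t=0.4619 (wall)
  → r_2 = 0.4619
beam 3: φ=45°, α=240°
  d=(-0.5000,-0.8660)  start (1,1)  tX=0.8000 tY=0.5312  stride 1/|dx|=2.0000 1/|dy|=1.1547
    cross y-line → (1,0), t=0.5312 (wall)
  → r_3 = 0.5312
beam 4: φ=135°, α=330°
  d=(0.8660,-0.5000)  start (1,1)  tX=0.6928 tY=0.9200  stride 1/|dx|=1.1547 1/|dy|=2.0000
    cross x-line → (2,1), t=0.6928
    cross y-line → (2,0), t=0.9200 (wall)
  → r_4 = 0.9200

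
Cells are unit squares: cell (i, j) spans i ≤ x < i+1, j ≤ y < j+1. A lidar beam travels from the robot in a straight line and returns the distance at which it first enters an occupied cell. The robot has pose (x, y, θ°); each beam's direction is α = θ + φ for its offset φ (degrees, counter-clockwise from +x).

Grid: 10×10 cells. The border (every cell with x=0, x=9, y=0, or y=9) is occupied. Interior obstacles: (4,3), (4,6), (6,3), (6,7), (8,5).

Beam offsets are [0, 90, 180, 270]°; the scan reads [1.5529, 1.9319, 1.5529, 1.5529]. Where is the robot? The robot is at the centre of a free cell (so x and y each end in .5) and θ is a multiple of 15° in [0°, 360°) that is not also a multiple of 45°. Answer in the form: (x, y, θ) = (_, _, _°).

The pose lattice has 59·16 = 944 candidates. Test each by forward raycasting.
  (3.5, 3.5, 60°): beam 1 = 2.8868 ≠ 1.5529 ✗
  (1.5, 7.5, 300°): beam 1 = 5.0000 ≠ 1.5529 ✗
  (2.5, 1.5, 105°): beam 1 = 5.7956 ≠ 1.5529 ✗
  (1.5, 4.5, 240°): beam 1 = 1.0000 ≠ 1.5529 ✗
  …
  (6.5, 5.5, 75°): r_1=1.5529, r_2=1.9319, r_3=1.5529, r_4=1.5529 — all match ✓
No second candidate reproduces the full scan.

(x, y, θ) = (6.5, 5.5, 75°)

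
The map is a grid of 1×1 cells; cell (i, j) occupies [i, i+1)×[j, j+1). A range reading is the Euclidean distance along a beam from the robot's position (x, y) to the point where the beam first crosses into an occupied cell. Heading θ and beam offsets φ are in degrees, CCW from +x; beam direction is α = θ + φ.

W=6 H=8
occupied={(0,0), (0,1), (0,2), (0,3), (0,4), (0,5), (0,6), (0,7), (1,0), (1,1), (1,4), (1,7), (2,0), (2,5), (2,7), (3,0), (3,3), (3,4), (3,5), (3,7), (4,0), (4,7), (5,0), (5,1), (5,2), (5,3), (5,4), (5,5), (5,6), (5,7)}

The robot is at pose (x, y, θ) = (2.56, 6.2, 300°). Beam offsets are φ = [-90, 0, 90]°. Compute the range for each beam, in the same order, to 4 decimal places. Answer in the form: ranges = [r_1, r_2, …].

ranges = [0.4000, 0.2309, 1.6000]

beam 1: φ=-90°, α=210°
  dir = (cos 210°, sin 210°) = (-0.8660, -0.5000); from cell (2,6)
  next x-line at t=0.6466, next y-line at t=0.4000; Δt_x=1.1547, Δt_y=2.0000
    y: enter (2,5) at t=0.4000 ← occupied
  → r_1 = 0.4000
beam 2: φ=0°, α=300°
  dir = (cos 300°, sin 300°) = (0.5000, -0.8660); from cell (2,6)
  next x-line at t=0.8800, next y-line at t=0.2309; Δt_x=2.0000, Δt_y=1.1547
    y: enter (2,5) at t=0.2309 ← occupied
  → r_2 = 0.2309
beam 3: φ=90°, α=30°
  dir = (cos 30°, sin 30°) = (0.8660, 0.5000); from cell (2,6)
  next x-line at t=0.5081, next y-line at t=1.6000; Δt_x=1.1547, Δt_y=2.0000
    x: enter (3,6) at t=0.5081
    y: enter (3,7) at t=1.6000 ← occupied
  → r_3 = 1.6000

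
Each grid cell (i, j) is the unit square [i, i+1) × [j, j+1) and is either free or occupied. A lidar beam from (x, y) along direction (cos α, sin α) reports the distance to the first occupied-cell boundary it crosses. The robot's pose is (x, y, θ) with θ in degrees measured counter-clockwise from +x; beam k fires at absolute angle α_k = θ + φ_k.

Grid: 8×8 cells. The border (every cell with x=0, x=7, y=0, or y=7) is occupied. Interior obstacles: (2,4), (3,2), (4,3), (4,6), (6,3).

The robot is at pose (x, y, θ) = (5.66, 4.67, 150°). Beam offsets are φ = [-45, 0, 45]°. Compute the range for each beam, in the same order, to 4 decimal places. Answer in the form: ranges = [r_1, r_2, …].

ranges = [2.4122, 4.6600, 4.8244]

beam 1: φ=-45°, α=105°
  d=(-0.2588,0.9659)  start (5,4)  tX=2.5500 tY=0.3416  stride 1/|dx|=3.8637 1/|dy|=1.0353
    cross y-line → (5,5), t=0.3416
    cross y-line → (5,6), t=1.3769
    cross y-line → (5,7), t=2.4122 (wall)
  → r_1 = 2.4122
beam 2: φ=0°, α=150°
  d=(-0.8660,0.5000)  start (5,4)  tX=0.7621 tY=0.6600  stride 1/|dx|=1.1547 1/|dy|=2.0000
    cross y-line → (5,5), t=0.6600
    cross x-line → (4,5), t=0.7621
    cross x-line → (3,5), t=1.9168
    cross y-line → (3,6), t=2.6600
    cross x-line → (2,6), t=3.0715
    cross x-line → (1,6), t=4.2262
    cross y-line → (1,7), t=4.6600 (wall)
  → r_2 = 4.6600
beam 3: φ=45°, α=195°
  d=(-0.9659,-0.2588)  start (5,4)  tX=0.6833 tY=2.5887  stride 1/|dx|=1.0353 1/|dy|=3.8637
    cross x-line → (4,4), t=0.6833
    cross x-line → (3,4), t=1.7186
    cross y-line → (3,3), t=2.5887
    cross x-line → (2,3), t=2.7538
    cross x-line → (1,3), t=3.7891
    cross x-line → (0,3), t=4.8244 (wall)
  → r_3 = 4.8244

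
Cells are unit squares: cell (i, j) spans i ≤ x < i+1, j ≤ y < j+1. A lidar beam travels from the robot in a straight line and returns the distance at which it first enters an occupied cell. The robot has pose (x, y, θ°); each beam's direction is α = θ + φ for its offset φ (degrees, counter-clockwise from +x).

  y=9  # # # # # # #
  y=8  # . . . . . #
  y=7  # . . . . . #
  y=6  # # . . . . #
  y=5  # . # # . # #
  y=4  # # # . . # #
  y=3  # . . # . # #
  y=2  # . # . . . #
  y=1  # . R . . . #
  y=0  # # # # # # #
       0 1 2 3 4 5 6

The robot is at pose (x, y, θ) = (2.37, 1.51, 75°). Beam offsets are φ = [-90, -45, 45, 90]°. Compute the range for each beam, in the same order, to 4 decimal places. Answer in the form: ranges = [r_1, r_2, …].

beam 1: φ=-90°, α=345°
  cosα=0.9659 sinα=-0.2588 | (2,1) | tMaxX 0.6522 tMaxY 1.9705 | tΔX 1.0353 tΔY 3.8637
    t=0.6522 [x] (3,1)
    t=1.6875 [x] (4,1)
    t=1.9705 [y] (4,0) — stop
  → r_1 = 1.9705
beam 2: φ=-45°, α=30°
  cosα=0.8660 sinα=0.5000 | (2,1) | tMaxX 0.7275 tMaxY 0.9800 | tΔX 1.1547 tΔY 2.0000
    t=0.7275 [x] (3,1)
    t=0.9800 [y] (3,2)
    t=1.8822 [x] (4,2)
    t=2.9800 [y] (4,3)
    t=3.0369 [x] (5,3) — stop
  → r_2 = 3.0369
beam 3: φ=45°, α=120°
  cosα=-0.5000 sinα=0.8660 | (2,1) | tMaxX 0.7400 tMaxY 0.5658 | tΔX 2.0000 tΔY 1.1547
    t=0.5658 [y] (2,2) — stop
  → r_3 = 0.5658
beam 4: φ=90°, α=165°
  cosα=-0.9659 sinα=0.2588 | (2,1) | tMaxX 0.3831 tMaxY 1.8932 | tΔX 1.0353 tΔY 3.8637
    t=0.3831 [x] (1,1)
    t=1.4183 [x] (0,1) — stop
  → r_4 = 1.4183

ranges = [1.9705, 3.0369, 0.5658, 1.4183]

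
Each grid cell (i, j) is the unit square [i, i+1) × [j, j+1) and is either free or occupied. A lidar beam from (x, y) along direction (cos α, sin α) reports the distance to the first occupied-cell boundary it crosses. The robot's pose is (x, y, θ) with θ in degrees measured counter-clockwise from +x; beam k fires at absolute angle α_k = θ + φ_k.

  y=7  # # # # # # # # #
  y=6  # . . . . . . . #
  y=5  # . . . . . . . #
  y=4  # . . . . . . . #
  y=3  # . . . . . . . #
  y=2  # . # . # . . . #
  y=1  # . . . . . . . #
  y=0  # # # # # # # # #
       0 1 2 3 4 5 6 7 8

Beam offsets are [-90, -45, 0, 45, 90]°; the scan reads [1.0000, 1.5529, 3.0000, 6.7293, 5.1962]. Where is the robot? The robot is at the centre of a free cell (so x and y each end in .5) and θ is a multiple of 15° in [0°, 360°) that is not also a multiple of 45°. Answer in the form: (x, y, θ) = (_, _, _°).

Candidates: 40 free-cell centres × 16 headings = 640 poses. Raycast each; keep the one whose scan matches to 4 dp.
  (1.5, 4.5, 150°): beam 1 = 2.8868 ≠ 1.0000 ✗
  (2.5, 5.5, 75°): beam 1 = 5.6940 ≠ 1.0000 ✗
  (4.5, 3.5, 120°): beam 1 = 4.0415 ≠ 1.0000 ✗
  …
  (7.5, 5.5, 150°): r_1=1.0000, r_2=1.5529, r_3=3.0000, r_4=6.7293, r_5=5.1962 — all match ✓
No second candidate reproduces the full scan.

(x, y, θ) = (7.5, 5.5, 150°)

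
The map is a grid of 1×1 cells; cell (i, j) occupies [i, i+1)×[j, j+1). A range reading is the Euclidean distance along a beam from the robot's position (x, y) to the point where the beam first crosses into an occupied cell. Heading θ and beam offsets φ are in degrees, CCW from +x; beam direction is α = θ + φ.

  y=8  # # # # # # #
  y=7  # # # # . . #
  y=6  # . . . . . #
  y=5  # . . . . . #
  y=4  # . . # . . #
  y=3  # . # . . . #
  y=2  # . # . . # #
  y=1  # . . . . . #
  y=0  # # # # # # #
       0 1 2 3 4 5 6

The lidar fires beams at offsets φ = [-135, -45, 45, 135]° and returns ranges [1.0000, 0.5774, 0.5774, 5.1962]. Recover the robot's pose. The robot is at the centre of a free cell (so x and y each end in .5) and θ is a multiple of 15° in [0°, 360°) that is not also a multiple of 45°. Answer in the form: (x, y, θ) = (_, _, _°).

The pose lattice has 28·16 = 448 candidates. Test each by forward raycasting.
  (5.5, 1.5, 195°): beam 1 = 0.5774 ≠ 1.0000 ✗
  (2.5, 6.5, 285°): beam 2 = 3.0000 ≠ 0.5774 ✗
  (3.5, 6.5, 30°): beam 1 = 1.5529 ≠ 1.0000 ✗
  (2.5, 6.5, 240°): beam 1 = 0.5176 ≠ 1.0000 ✗
  …
  (5.5, 7.5, 75°): r_1=1.0000, r_2=0.5774, r_3=0.5774, r_4=5.1962 — all match ✓
Only this pose fits every beam.

(x, y, θ) = (5.5, 7.5, 75°)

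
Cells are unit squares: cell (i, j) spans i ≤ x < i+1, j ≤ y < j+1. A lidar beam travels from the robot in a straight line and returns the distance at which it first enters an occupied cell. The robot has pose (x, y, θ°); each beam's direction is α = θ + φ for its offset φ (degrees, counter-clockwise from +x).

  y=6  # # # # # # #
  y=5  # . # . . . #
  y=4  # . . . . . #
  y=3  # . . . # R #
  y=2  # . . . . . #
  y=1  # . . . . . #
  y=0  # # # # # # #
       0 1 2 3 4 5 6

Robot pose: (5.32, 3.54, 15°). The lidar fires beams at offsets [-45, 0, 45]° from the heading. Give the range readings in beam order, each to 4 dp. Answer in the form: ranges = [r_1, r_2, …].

beam 1: φ=-45°, α=330°
  cosα=0.8660 sinα=-0.5000 | (5,3) | tMaxX 0.7852 tMaxY 1.0800 | tΔX 1.1547 tΔY 2.0000
    t=0.7852 [x] (6,3) — stop
  → r_1 = 0.7852
beam 2: φ=0°, α=15°
  cosα=0.9659 sinα=0.2588 | (5,3) | tMaxX 0.7040 tMaxY 1.7773 | tΔX 1.0353 tΔY 3.8637
    t=0.7040 [x] (6,3) — stop
  → r_2 = 0.7040
beam 3: φ=45°, α=60°
  cosα=0.5000 sinα=0.8660 | (5,3) | tMaxX 1.3600 tMaxY 0.5312 | tΔX 2.0000 tΔY 1.1547
    t=0.5312 [y] (5,4)
    t=1.3600 [x] (6,4) — stop
  → r_3 = 1.3600

ranges = [0.7852, 0.7040, 1.3600]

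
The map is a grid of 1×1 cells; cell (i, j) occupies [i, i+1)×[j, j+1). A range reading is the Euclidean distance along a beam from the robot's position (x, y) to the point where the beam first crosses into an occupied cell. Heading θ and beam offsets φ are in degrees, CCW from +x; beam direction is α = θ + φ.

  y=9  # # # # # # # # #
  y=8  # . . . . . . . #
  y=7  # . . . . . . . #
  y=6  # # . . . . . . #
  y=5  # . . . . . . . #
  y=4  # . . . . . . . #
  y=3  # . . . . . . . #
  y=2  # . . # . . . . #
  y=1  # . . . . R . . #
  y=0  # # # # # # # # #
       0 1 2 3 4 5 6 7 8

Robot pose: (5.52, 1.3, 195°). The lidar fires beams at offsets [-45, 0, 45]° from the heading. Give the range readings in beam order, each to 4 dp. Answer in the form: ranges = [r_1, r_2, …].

beam 1: φ=-45°, α=150°
  dir = (cos 150°, sin 150°) = (-0.8660, 0.5000); from cell (5,1)
  next x-line at t=0.6004, next y-line at t=1.4000; Δt_x=1.1547, Δt_y=2.0000
    x: enter (4,1) at t=0.6004
    y: enter (4,2) at t=1.4000
    x: enter (3,2) at t=1.7551 ← occupied
  → r_1 = 1.7551
beam 2: φ=0°, α=195°
  dir = (cos 195°, sin 195°) = (-0.9659, -0.2588); from cell (5,1)
  next x-line at t=0.5383, next y-line at t=1.1591; Δt_x=1.0353, Δt_y=3.8637
    x: enter (4,1) at t=0.5383
    y: enter (4,0) at t=1.1591 ← occupied
  → r_2 = 1.1591
beam 3: φ=45°, α=240°
  dir = (cos 240°, sin 240°) = (-0.5000, -0.8660); from cell (5,1)
  next x-line at t=1.0400, next y-line at t=0.3464; Δt_x=2.0000, Δt_y=1.1547
    y: enter (5,0) at t=0.3464 ← occupied
  → r_3 = 0.3464

ranges = [1.7551, 1.1591, 0.3464]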